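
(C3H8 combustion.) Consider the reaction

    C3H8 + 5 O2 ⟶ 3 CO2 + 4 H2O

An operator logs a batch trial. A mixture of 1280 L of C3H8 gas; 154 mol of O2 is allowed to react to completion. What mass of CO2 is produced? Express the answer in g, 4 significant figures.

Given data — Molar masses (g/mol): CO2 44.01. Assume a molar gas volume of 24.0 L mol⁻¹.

n(C3H8) = 1280 / 24.0 = 53.33 mol
n(O2) = 154.0 mol
n/ν for C3H8 = 53.33/1 = 53.33
n/ν for O2 = 154.0/5 = 30.80
Smallest n/ν is O2 → limiting reagent.
n(CO2) = (3/5) × 154.0 = 92.40 mol
mass = 92.40 × 44.01 = 4067 g

4067 g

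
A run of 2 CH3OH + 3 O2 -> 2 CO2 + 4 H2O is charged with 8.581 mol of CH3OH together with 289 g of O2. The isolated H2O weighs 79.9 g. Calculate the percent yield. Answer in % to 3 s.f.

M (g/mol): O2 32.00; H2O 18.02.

36.8 %

n(CH3OH) = 8.581 mol
n(O2) = 289.0 / 32.00 = 9.031 mol
n/ν for CH3OH = 8.581/2 = 4.291
n/ν for O2 = 9.031/3 = 3.010
Smallest n/ν is O2 → limiting reagent.
theoretical n(H2O) = (4/3) × 9.031 = 12.04 mol → 217.0 g
% yield = 79.9 / 217.0 × 100 = 36.82 %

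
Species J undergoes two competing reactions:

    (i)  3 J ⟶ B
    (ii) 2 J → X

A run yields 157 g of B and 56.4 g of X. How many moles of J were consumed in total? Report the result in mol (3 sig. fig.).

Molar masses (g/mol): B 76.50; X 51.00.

n(B) = 157 / 76.50 = 2.052 mol
n(X) = 56.4 / 51.00 = 1.106 mol
n(J) via (i) = (3/1)×2.052 = 6.156 mol
n(J) via (ii) = (2/1)×1.106 = 2.212 mol
total n(J) = 6.156 + 2.212 = 8.368 mol

8.37 mol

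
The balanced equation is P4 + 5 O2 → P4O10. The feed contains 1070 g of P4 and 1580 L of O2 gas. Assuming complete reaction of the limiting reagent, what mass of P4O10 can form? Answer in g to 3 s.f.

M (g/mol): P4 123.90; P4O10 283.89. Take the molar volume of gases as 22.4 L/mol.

2450 g

n(P4) = 1070 / 123.90 = 8.636 mol
n(O2) = 1580 / 22.4 = 70.54 mol
n/ν for P4 = 8.636/1 = 8.636
n/ν for O2 = 70.54/5 = 14.11
Smallest n/ν is P4 → limiting reagent.
n(P4O10) = (1/1) × 8.636 = 8.636 mol
mass = 8.636 × 283.89 = 2452 g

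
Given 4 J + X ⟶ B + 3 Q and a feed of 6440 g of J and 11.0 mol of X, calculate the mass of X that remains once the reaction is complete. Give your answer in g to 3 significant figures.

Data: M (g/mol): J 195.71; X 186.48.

n(J) = 6440 / 195.71 = 32.91 mol
n(X) = 11.00 mol
n/ν → J: 8.228, X: 11.00; J is limiting.
X consumed = (1/4) × 32.91 = 8.228 mol
X remaining = 11.00 − 8.228 = 2.772 mol
mass = 2.772 × 186.48 = 516.9 g

517 g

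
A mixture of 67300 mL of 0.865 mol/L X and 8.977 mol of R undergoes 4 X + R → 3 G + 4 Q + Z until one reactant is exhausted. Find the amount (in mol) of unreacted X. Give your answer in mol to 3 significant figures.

n(X) = 0.865 × 67300/1000 = 58.21 mol
n(R) = 8.977 mol
n/ν → X: 14.55, R: 8.977; R is limiting.
X consumed = (4/1) × 8.977 = 35.91 mol
X remaining = 58.21 − 35.91 = 22.30 mol

22.3 mol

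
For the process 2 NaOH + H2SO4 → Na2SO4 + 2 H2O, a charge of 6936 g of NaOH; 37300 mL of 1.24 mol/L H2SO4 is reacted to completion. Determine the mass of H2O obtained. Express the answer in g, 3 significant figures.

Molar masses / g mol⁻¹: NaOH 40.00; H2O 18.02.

1670 g

n(NaOH) = 6936 / 40.00 = 173.4 mol
n(H2SO4) = 1.24 × 37300/1000 = 46.25 mol
n/ν for NaOH = 173.4/2 = 86.70
n/ν for H2SO4 = 46.25/1 = 46.25
Smallest n/ν is H2SO4 → limiting reagent.
n(H2O) = (2/1) × 46.25 = 92.50 mol
mass = 92.50 × 18.02 = 1667 g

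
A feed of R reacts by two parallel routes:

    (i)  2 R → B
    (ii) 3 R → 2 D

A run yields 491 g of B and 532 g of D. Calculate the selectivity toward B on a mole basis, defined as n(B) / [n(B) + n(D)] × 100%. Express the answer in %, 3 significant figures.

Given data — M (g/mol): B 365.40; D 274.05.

40.9 %

n(B) = 491 / 365.40 = 1.344 mol
n(D) = 532 / 274.05 = 1.941 mol
selectivity = 1.344/(1.344+1.941) × 100 = 40.91 %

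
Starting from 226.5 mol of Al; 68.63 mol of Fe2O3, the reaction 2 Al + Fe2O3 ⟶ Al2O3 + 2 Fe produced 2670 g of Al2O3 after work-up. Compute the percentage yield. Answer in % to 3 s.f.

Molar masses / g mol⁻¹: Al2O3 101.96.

38.2 %

n(Al) = 226.5 mol
n(Fe2O3) = 68.63 mol
n/ν → Al: 113.3, Fe2O3: 68.63; Fe2O3 is limiting.
theoretical n(Al2O3) = (1/1) × 68.63 = 68.63 mol → 6998 g
% yield = 2670 / 6998 × 100 = 38.15 %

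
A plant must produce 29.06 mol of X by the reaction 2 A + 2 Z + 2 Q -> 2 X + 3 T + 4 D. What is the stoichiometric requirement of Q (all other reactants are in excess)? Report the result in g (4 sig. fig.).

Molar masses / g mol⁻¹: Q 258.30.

7506 g

n(X) = 29.06 mol
n(Q) = (2/2) × 29.06 = 29.06 mol
mass = 29.06 × 258.30 = 7506 g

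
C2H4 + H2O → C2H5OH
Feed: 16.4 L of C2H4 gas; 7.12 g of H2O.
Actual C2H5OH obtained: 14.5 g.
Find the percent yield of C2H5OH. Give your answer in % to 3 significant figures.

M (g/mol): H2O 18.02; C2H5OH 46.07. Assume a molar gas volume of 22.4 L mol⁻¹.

n(C2H4) = 16.40 / 22.4 = 0.7321 mol
n(H2O) = 7.120 / 18.02 = 0.3951 mol
n/ν for C2H4 = 0.7321/1 = 0.7321
n/ν for H2O = 0.3951/1 = 0.3951
Smallest n/ν is H2O → limiting reagent.
theoretical n(C2H5OH) = (1/1) × 0.3951 = 0.3951 mol → 18.20 g
% yield = 14.5 / 18.20 × 100 = 79.67 %

79.7 %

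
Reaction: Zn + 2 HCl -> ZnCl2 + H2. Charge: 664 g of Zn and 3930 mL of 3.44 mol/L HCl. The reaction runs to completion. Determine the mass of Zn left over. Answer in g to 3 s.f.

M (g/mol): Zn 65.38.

n(Zn) = 664.0 / 65.38 = 10.16 mol
n(HCl) = 3.44 × 3930/1000 = 13.52 mol
n/ν for Zn = 10.16/1 = 10.16
n/ν for HCl = 13.52/2 = 6.760
Smallest n/ν is HCl → limiting reagent.
Zn consumed = (1/2) × 13.52 = 6.760 mol
Zn remaining = 10.16 − 6.760 = 3.400 mol
mass = 3.400 × 65.38 = 222.3 g

222 g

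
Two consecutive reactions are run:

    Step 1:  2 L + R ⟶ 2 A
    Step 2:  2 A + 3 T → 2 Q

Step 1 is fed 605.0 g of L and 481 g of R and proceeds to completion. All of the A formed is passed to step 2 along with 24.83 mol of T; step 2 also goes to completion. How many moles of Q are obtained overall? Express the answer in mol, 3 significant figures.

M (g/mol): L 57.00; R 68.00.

Step 1:
n(L) = 605.0 / 57.00 = 10.61 mol
n(R) = 481.0 / 68.00 = 7.074 mol
n/ν for L = 10.61/2 = 5.305
n/ν for R = 7.074/1 = 7.074
Smallest n/ν is L → limiting reagent.
n(A) produced = (2/2) × 10.61 = 10.61 mol
Step 2:
n(A) available = 10.61 mol
n(T) = 24.83 mol
n/ν for A = 10.61/2 = 5.305
n/ν for T = 24.83/3 = 8.277
Smallest n/ν is A → limiting reagent.
n(Q) = (2/2) × 10.61 = 10.61 mol

10.6 mol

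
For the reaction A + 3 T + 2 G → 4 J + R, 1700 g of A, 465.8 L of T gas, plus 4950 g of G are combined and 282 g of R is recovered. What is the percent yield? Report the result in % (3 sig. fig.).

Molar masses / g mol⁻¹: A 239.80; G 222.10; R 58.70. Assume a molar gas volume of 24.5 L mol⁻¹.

n(A) = 1700 / 239.80 = 7.089 mol
n(T) = 465.8 / 24.5 = 19.01 mol
n(G) = 4950 / 222.10 = 22.29 mol
n/ν for A = 7.089/1 = 7.089
n/ν for T = 19.01/3 = 6.337
n/ν for G = 22.29/2 = 11.15
Smallest n/ν is T → limiting reagent.
theoretical n(R) = (1/3) × 19.01 = 6.337 mol → 372.0 g
% yield = 282 / 372.0 × 100 = 75.81 %

75.8 %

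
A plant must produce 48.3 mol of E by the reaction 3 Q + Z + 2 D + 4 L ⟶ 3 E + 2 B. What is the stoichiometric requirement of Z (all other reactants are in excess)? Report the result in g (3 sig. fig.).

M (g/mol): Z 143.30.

2310 g

n(E) = 48.30 mol
n(Z) = (1/3) × 48.30 = 16.10 mol
mass = 16.10 × 143.30 = 2307 g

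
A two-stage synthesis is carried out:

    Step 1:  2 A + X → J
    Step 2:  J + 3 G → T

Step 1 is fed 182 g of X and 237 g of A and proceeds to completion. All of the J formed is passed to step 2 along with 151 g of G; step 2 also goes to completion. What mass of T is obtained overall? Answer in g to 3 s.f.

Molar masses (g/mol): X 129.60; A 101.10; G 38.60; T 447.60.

Step 1:
n(X) = 182.0 / 129.60 = 1.404 mol
n(A) = 237.0 / 101.10 = 2.344 mol
n/ν for X = 1.404/1 = 1.404
n/ν for A = 2.344/2 = 1.172
Smallest n/ν is A → limiting reagent.
n(J) produced = (1/2) × 2.344 = 1.172 mol
Step 2:
n(J) available = 1.172 mol
n(G) = 151.0 / 38.60 = 3.912 mol
n/ν for J = 1.172/1 = 1.172
n/ν for G = 3.912/3 = 1.304
Smallest n/ν is J → limiting reagent.
n(T) = (1/1) × 1.172 = 1.172 mol
mass = 1.172 × 447.60 = 524.6 g

525 g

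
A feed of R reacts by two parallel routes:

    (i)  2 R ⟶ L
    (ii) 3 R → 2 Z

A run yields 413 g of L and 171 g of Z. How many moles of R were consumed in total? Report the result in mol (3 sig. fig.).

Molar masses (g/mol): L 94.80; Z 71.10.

n(L) = 413 / 94.80 = 4.357 mol
n(Z) = 171 / 71.10 = 2.405 mol
n(R) via (i) = (2/1)×4.357 = 8.714 mol
n(R) via (ii) = (3/2)×2.405 = 3.608 mol
total n(R) = 8.714 + 3.608 = 12.32 mol

12.3 mol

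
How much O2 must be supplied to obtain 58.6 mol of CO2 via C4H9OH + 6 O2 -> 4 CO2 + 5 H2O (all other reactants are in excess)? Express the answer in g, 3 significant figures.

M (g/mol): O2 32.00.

2810 g

n(CO2) = 58.60 mol
n(O2) = (6/4) × 58.60 = 87.90 mol
mass = 87.90 × 32.00 = 2813 g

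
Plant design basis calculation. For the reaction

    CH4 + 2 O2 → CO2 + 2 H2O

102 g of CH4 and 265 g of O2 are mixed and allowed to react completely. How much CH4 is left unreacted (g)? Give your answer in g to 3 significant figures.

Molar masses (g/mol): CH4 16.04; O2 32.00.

n(CH4) = 102.0 / 16.04 = 6.359 mol
n(O2) = 265.0 / 32.00 = 8.281 mol
n/ν → CH4: 6.359, O2: 4.141; O2 is limiting.
CH4 consumed = (1/2) × 8.281 = 4.141 mol
CH4 remaining = 6.359 − 4.141 = 2.218 mol
mass = 2.218 × 16.04 = 35.58 g

35.6 g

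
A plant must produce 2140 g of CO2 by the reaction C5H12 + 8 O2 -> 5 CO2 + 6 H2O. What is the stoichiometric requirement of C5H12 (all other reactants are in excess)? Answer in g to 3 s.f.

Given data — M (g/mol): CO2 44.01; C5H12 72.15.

n(CO2) = 2140 / 44.01 = 48.63 mol
n(C5H12) = (1/5) × 48.63 = 9.726 mol
mass = 9.726 × 72.15 = 701.7 g

702 g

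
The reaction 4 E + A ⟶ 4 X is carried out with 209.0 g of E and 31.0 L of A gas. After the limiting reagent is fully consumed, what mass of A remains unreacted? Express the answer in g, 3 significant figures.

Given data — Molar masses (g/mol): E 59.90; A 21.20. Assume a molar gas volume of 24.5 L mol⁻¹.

8.33 g

n(E) = 209.0 / 59.90 = 3.489 mol
n(A) = 31.00 / 24.5 = 1.265 mol
n/ν for E = 3.489/4 = 0.8723
n/ν for A = 1.265/1 = 1.265
Smallest n/ν is E → limiting reagent.
A consumed = (1/4) × 3.489 = 0.8723 mol
A remaining = 1.265 − 0.8723 = 0.3927 mol
mass = 0.3927 × 21.20 = 8.325 g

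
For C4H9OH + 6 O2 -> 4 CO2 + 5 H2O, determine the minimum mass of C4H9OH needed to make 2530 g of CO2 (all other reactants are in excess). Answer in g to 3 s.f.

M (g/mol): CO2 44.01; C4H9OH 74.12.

1070 g

n(CO2) = 2530 / 44.01 = 57.49 mol
n(C4H9OH) = (1/4) × 57.49 = 14.37 mol
mass = 14.37 × 74.12 = 1065 g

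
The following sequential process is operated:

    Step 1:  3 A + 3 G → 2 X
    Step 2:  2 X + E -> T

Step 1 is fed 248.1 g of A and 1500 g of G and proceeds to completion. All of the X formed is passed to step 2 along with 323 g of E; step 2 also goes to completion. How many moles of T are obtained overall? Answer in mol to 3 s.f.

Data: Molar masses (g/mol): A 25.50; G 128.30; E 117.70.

Step 1:
n(A) = 248.1 / 25.50 = 9.729 mol
n(G) = 1500 / 128.30 = 11.69 mol
n/ν for A = 9.729/3 = 3.243
n/ν for G = 11.69/3 = 3.897
Smallest n/ν is A → limiting reagent.
n(X) produced = (2/3) × 9.729 = 6.486 mol
Step 2:
n(X) available = 6.486 mol
n(E) = 323.0 / 117.70 = 2.744 mol
n/ν for X = 6.486/2 = 3.243
n/ν for E = 2.744/1 = 2.744
Smallest n/ν is E → limiting reagent.
n(T) = (1/1) × 2.744 = 2.744 mol

2.74 mol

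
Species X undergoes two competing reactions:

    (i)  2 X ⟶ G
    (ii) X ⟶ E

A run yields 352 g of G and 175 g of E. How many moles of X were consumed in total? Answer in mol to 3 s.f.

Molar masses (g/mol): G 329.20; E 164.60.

n(G) = 352 / 329.20 = 1.069 mol
n(E) = 175 / 164.60 = 1.063 mol
n(X) via (i) = (2/1)×1.069 = 2.138 mol
n(X) via (ii) = (1/1)×1.063 = 1.063 mol
total n(X) = 2.138 + 1.063 = 3.201 mol

3.20 mol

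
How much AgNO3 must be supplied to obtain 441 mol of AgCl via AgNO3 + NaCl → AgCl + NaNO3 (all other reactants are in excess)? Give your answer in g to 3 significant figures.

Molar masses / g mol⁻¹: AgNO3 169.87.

74900 g

n(AgCl) = 441.0 mol
n(AgNO3) = (1/1) × 441.0 = 441.0 mol
mass = 441.0 × 169.87 = 74910 g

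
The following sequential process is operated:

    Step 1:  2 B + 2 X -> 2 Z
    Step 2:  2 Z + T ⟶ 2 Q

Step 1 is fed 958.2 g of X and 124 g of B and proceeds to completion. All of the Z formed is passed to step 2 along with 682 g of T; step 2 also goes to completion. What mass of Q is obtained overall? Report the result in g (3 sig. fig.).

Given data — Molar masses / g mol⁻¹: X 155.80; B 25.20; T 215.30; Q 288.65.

Step 1:
n(X) = 958.2 / 155.80 = 6.150 mol
n(B) = 124.0 / 25.20 = 4.921 mol
n/ν for X = 6.150/2 = 3.075
n/ν for B = 4.921/2 = 2.461
Smallest n/ν is B → limiting reagent.
n(Z) produced = (2/2) × 4.921 = 4.921 mol
Step 2:
n(Z) available = 4.921 mol
n(T) = 682.0 / 215.30 = 3.168 mol
n/ν for Z = 4.921/2 = 2.461
n/ν for T = 3.168/1 = 3.168
Smallest n/ν is Z → limiting reagent.
n(Q) = (2/2) × 4.921 = 4.921 mol
mass = 4.921 × 288.65 = 1420 g

1420 g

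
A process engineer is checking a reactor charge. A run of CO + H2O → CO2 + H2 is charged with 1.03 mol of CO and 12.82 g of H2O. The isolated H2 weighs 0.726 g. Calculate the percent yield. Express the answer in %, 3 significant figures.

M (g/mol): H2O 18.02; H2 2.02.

50.5 %

n(CO) = 1.030 mol
n(H2O) = 12.82 / 18.02 = 0.7114 mol
n/ν for CO = 1.030/1 = 1.030
n/ν for H2O = 0.7114/1 = 0.7114
Smallest n/ν is H2O → limiting reagent.
theoretical n(H2) = (1/1) × 0.7114 = 0.7114 mol → 1.437 g
% yield = 0.726 / 1.437 × 100 = 50.52 %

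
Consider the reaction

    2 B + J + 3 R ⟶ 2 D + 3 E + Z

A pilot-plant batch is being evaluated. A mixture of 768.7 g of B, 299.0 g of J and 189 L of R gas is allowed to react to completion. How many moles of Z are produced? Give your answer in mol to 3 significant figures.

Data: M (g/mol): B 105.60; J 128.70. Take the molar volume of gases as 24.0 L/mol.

2.32 mol

n(B) = 768.7 / 105.60 = 7.279 mol
n(J) = 299.0 / 128.70 = 2.323 mol
n(R) = 189.0 / 24.0 = 7.875 mol
n/ν for B = 7.279/2 = 3.640
n/ν for J = 2.323/1 = 2.323
n/ν for R = 7.875/3 = 2.625
Smallest n/ν is J → limiting reagent.
n(Z) = (1/1) × 2.323 = 2.323 mol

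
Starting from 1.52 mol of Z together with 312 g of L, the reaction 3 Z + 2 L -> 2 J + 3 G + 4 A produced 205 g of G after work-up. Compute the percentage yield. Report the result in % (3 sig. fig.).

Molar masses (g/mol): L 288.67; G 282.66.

n(Z) = 1.520 mol
n(L) = 312.0 / 288.67 = 1.081 mol
n/ν for Z = 1.520/3 = 0.5067
n/ν for L = 1.081/2 = 0.5405
Smallest n/ν is Z → limiting reagent.
theoretical n(G) = (3/3) × 1.520 = 1.520 mol → 429.6 g
% yield = 205 / 429.6 × 100 = 47.72 %

47.7 %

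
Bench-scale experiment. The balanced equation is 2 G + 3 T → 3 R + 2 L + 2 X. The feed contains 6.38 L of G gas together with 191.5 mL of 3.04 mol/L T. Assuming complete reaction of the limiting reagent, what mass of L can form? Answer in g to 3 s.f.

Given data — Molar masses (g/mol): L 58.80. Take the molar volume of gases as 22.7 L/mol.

n(G) = 6.380 / 22.7 = 0.2811 mol
n(T) = 3.04 × 191.5/1000 = 0.5822 mol
n/ν for G = 0.2811/2 = 0.1406
n/ν for T = 0.5822/3 = 0.1941
Smallest n/ν is G → limiting reagent.
n(L) = (2/2) × 0.2811 = 0.2811 mol
mass = 0.2811 × 58.80 = 16.53 g

16.5 g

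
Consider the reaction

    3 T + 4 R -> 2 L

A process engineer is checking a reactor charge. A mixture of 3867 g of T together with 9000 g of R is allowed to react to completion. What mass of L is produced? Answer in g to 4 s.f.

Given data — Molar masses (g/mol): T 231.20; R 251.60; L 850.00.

9478 g

n(T) = 3867 / 231.20 = 16.73 mol
n(R) = 9000 / 251.60 = 35.77 mol
n/ν → T: 5.577, R: 8.943; T is limiting.
n(L) = (2/3) × 16.73 = 11.15 mol
mass = 11.15 × 850.00 = 9478 g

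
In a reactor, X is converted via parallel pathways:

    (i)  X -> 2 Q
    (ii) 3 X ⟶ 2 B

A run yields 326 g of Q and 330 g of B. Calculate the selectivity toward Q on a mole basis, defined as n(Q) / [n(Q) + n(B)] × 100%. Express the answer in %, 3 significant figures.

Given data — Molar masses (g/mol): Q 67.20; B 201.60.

74.8 %

n(Q) = 326 / 67.20 = 4.851 mol
n(B) = 330 / 201.60 = 1.637 mol
selectivity = 4.851/(4.851+1.637) × 100 = 74.77 %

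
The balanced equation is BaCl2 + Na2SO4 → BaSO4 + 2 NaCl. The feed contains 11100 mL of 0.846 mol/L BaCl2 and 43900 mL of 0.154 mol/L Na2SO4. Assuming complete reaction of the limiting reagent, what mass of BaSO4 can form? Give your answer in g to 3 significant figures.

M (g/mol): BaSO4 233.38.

n(BaCl2) = 0.846 × 11100/1000 = 9.391 mol
n(Na2SO4) = 0.154 × 43900/1000 = 6.761 mol
n/ν for BaCl2 = 9.391/1 = 9.391
n/ν for Na2SO4 = 6.761/1 = 6.761
Smallest n/ν is Na2SO4 → limiting reagent.
n(BaSO4) = (1/1) × 6.761 = 6.761 mol
mass = 6.761 × 233.38 = 1578 g

1580 g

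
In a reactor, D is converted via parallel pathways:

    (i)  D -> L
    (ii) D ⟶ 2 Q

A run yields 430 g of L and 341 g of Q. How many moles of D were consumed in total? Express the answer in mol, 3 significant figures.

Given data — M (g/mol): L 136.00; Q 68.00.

5.67 mol

n(L) = 430 / 136.00 = 3.162 mol
n(Q) = 341 / 68.00 = 5.015 mol
n(D) via (i) = (1/1)×3.162 = 3.162 mol
n(D) via (ii) = (1/2)×5.015 = 2.508 mol
total n(D) = 3.162 + 2.508 = 5.670 mol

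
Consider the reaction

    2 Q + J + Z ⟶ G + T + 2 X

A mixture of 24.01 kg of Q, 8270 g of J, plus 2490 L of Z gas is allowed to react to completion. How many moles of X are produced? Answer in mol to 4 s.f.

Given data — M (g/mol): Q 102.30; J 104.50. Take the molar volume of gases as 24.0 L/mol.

n(Q) = 24.01×1000 / 102.30 = 234.7 mol
n(J) = 8270 / 104.50 = 79.14 mol
n(Z) = 2490 / 24.0 = 103.8 mol
n/ν for Q = 234.7/2 = 117.4
n/ν for J = 79.14/1 = 79.14
n/ν for Z = 103.8/1 = 103.8
Smallest n/ν is J → limiting reagent.
n(X) = (2/1) × 79.14 = 158.3 mol

158.3 mol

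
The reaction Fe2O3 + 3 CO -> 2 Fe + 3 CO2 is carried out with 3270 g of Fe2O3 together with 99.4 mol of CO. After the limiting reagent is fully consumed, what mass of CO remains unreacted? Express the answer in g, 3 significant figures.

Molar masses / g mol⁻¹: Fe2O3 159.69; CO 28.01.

1060 g

n(Fe2O3) = 3270 / 159.69 = 20.48 mol
n(CO) = 99.40 mol
n/ν for Fe2O3 = 20.48/1 = 20.48
n/ν for CO = 99.40/3 = 33.13
Smallest n/ν is Fe2O3 → limiting reagent.
CO consumed = (3/1) × 20.48 = 61.44 mol
CO remaining = 99.40 − 61.44 = 37.96 mol
mass = 37.96 × 28.01 = 1063 g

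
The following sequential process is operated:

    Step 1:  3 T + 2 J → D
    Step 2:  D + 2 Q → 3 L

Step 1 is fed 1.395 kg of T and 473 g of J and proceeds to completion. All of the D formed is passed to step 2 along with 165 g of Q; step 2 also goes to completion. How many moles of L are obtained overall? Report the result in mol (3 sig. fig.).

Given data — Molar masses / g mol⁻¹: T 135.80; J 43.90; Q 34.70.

Step 1:
n(T) = 1.395×1000 / 135.80 = 10.27 mol
n(J) = 473.0 / 43.90 = 10.77 mol
n/ν → T: 3.423, J: 5.385; T is limiting.
n(D) produced = (1/3) × 10.27 = 3.423 mol
Step 2:
n(D) available = 3.423 mol
n(Q) = 165.0 / 34.70 = 4.755 mol
n/ν → D: 3.423, Q: 2.378; Q is limiting.
n(L) = (3/2) × 4.755 = 7.133 mol

7.13 mol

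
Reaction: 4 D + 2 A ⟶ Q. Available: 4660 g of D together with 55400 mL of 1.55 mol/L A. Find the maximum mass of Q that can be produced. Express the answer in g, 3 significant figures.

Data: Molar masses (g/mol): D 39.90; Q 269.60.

n(D) = 4660 / 39.90 = 116.8 mol
n(A) = 1.55 × 55400/1000 = 85.87 mol
n/ν → D: 29.20, A: 42.94; D is limiting.
n(Q) = (1/4) × 116.8 = 29.20 mol
mass = 29.20 × 269.60 = 7872 g

7870 g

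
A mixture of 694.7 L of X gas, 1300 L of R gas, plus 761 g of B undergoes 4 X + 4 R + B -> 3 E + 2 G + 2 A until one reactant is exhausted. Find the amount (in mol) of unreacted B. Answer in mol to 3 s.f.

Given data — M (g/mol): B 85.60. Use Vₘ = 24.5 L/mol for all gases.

n(X) = 694.7 / 24.5 = 28.36 mol
n(R) = 1300 / 24.5 = 53.06 mol
n(B) = 761.0 / 85.60 = 8.890 mol
n/ν for X = 28.36/4 = 7.090
n/ν for R = 53.06/4 = 13.27
n/ν for B = 8.890/1 = 8.890
Smallest n/ν is X → limiting reagent.
B consumed = (1/4) × 28.36 = 7.090 mol
B remaining = 8.890 − 7.090 = 1.800 mol

1.80 mol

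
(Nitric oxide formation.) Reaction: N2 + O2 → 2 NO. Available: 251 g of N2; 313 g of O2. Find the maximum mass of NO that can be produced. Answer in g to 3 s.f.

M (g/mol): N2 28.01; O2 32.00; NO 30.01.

538 g

n(N2) = 251.0 / 28.01 = 8.961 mol
n(O2) = 313.0 / 32.00 = 9.781 mol
n/ν → N2: 8.961, O2: 9.781; N2 is limiting.
n(NO) = (2/1) × 8.961 = 17.92 mol
mass = 17.92 × 30.01 = 537.8 g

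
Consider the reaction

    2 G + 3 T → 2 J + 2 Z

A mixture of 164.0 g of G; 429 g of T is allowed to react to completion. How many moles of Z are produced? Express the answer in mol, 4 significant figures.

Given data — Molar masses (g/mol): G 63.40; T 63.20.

2.587 mol

n(G) = 164.0 / 63.40 = 2.587 mol
n(T) = 429.0 / 63.20 = 6.788 mol
n/ν for G = 2.587/2 = 1.294
n/ν for T = 6.788/3 = 2.263
Smallest n/ν is G → limiting reagent.
n(Z) = (2/2) × 2.587 = 2.587 mol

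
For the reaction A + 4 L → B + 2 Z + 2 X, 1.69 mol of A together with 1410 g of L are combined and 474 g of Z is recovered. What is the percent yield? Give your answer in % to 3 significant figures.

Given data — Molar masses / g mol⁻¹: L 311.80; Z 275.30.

76.1 %

n(A) = 1.690 mol
n(L) = 1410 / 311.80 = 4.522 mol
n/ν for A = 1.690/1 = 1.690
n/ν for L = 4.522/4 = 1.131
Smallest n/ν is L → limiting reagent.
theoretical n(Z) = (2/4) × 4.522 = 2.261 mol → 622.5 g
% yield = 474 / 622.5 × 100 = 76.14 %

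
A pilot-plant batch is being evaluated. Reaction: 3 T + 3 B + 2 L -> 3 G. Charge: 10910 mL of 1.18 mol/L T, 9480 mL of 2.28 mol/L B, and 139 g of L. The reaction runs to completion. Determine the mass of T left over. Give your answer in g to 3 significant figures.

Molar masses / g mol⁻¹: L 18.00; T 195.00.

252 g

n(T) = 1.18 × 10910/1000 = 12.87 mol
n(B) = 2.28 × 9480/1000 = 21.61 mol
n(L) = 139.0 / 18.00 = 7.722 mol
n/ν for T = 12.87/3 = 4.290
n/ν for B = 21.61/3 = 7.203
n/ν for L = 7.722/2 = 3.861
Smallest n/ν is L → limiting reagent.
T consumed = (3/2) × 7.722 = 11.58 mol
T remaining = 12.87 − 11.58 = 1.290 mol
mass = 1.290 × 195.00 = 251.6 g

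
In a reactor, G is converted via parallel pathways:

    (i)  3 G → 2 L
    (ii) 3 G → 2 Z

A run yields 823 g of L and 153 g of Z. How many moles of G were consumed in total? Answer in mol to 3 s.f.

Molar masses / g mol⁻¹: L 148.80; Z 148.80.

9.84 mol

n(L) = 823 / 148.80 = 5.531 mol
n(Z) = 153 / 148.80 = 1.028 mol
n(G) via (i) = (3/2)×5.531 = 8.297 mol
n(G) via (ii) = (3/2)×1.028 = 1.542 mol
total n(G) = 8.297 + 1.542 = 9.839 mol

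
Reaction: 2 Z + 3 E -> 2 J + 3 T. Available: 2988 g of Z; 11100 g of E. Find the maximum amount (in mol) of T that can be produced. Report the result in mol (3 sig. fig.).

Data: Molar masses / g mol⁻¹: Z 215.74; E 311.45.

n(Z) = 2988 / 215.74 = 13.85 mol
n(E) = 11100 / 311.45 = 35.64 mol
n/ν → Z: 6.925, E: 11.88; Z is limiting.
n(T) = (3/2) × 13.85 = 20.78 mol

20.8 mol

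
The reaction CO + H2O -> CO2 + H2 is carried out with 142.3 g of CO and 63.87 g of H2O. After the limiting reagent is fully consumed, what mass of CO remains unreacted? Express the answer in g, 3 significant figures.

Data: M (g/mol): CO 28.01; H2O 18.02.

n(CO) = 142.3 / 28.01 = 5.080 mol
n(H2O) = 63.87 / 18.02 = 3.544 mol
n/ν → CO: 5.080, H2O: 3.544; H2O is limiting.
CO consumed = (1/1) × 3.544 = 3.544 mol
CO remaining = 5.080 − 3.544 = 1.536 mol
mass = 1.536 × 28.01 = 43.02 g

43.0 g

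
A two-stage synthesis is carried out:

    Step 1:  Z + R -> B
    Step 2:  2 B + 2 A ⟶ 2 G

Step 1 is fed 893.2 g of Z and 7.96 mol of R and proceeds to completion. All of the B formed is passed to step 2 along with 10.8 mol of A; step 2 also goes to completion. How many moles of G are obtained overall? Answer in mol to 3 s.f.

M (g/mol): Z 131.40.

Step 1:
n(Z) = 893.2 / 131.40 = 6.798 mol
n(R) = 7.960 mol
n/ν for Z = 6.798/1 = 6.798
n/ν for R = 7.960/1 = 7.960
Smallest n/ν is Z → limiting reagent.
n(B) produced = (1/1) × 6.798 = 6.798 mol
Step 2:
n(B) available = 6.798 mol
n(A) = 10.80 mol
n/ν for B = 6.798/2 = 3.399
n/ν for A = 10.80/2 = 5.400
Smallest n/ν is B → limiting reagent.
n(G) = (2/2) × 6.798 = 6.798 mol

6.80 mol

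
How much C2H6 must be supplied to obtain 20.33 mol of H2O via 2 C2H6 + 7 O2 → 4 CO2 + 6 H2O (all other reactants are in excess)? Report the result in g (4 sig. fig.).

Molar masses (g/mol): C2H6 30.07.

n(H2O) = 20.33 mol
n(C2H6) = (2/6) × 20.33 = 6.777 mol
mass = 6.777 × 30.07 = 203.8 g

203.8 g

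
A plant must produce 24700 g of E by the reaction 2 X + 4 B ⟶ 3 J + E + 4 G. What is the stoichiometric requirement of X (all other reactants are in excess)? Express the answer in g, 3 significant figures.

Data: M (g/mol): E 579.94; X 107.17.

9130 g

n(E) = 24700 / 579.94 = 42.59 mol
n(X) = (2/1) × 42.59 = 85.18 mol
mass = 85.18 × 107.17 = 9129 g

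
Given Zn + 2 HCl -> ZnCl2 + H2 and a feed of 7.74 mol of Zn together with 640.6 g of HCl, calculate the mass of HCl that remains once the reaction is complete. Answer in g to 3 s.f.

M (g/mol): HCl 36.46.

n(Zn) = 7.740 mol
n(HCl) = 640.6 / 36.46 = 17.57 mol
n/ν for Zn = 7.740/1 = 7.740
n/ν for HCl = 17.57/2 = 8.785
Smallest n/ν is Zn → limiting reagent.
HCl consumed = (2/1) × 7.740 = 15.48 mol
HCl remaining = 17.57 − 15.48 = 2.090 mol
mass = 2.090 × 36.46 = 76.20 g

76.2 g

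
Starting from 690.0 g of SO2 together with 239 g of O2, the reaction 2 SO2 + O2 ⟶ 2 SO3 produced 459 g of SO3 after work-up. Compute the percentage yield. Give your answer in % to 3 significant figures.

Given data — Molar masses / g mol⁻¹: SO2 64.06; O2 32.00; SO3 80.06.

53.2 %

n(SO2) = 690.0 / 64.06 = 10.77 mol
n(O2) = 239.0 / 32.00 = 7.469 mol
n/ν → SO2: 5.385, O2: 7.469; SO2 is limiting.
theoretical n(SO3) = (2/2) × 10.77 = 10.77 mol → 862.2 g
% yield = 459 / 862.2 × 100 = 53.24 %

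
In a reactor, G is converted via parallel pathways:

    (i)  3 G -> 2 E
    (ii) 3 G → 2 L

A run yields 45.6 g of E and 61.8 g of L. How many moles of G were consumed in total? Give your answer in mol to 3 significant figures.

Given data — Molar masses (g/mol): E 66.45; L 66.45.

n(E) = 45.6 / 66.45 = 0.6862 mol
n(L) = 61.8 / 66.45 = 0.9300 mol
n(G) via (i) = (3/2)×0.6862 = 1.029 mol
n(G) via (ii) = (3/2)×0.9300 = 1.395 mol
total n(G) = 1.029 + 1.395 = 2.424 mol

2.42 mol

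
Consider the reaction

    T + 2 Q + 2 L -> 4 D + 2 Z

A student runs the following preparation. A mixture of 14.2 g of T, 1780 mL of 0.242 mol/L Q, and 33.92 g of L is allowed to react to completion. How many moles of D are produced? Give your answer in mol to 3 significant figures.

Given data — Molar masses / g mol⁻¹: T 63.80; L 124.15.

0.546 mol

n(T) = 14.20 / 63.80 = 0.2226 mol
n(Q) = 0.242 × 1780/1000 = 0.4308 mol
n(L) = 33.92 / 124.15 = 0.2732 mol
n/ν for T = 0.2226/1 = 0.2226
n/ν for Q = 0.4308/2 = 0.2154
n/ν for L = 0.2732/2 = 0.1366
Smallest n/ν is L → limiting reagent.
n(D) = (4/2) × 0.2732 = 0.5464 mol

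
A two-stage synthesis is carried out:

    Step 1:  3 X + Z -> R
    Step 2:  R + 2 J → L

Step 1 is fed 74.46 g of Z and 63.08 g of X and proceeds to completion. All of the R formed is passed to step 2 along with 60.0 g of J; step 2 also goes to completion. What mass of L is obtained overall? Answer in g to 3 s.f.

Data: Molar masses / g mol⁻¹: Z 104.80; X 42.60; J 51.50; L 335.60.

166 g

Step 1:
n(Z) = 74.46 / 104.80 = 0.7105 mol
n(X) = 63.08 / 42.60 = 1.481 mol
n/ν for Z = 0.7105/1 = 0.7105
n/ν for X = 1.481/3 = 0.4937
Smallest n/ν is X → limiting reagent.
n(R) produced = (1/3) × 1.481 = 0.4937 mol
Step 2:
n(R) available = 0.4937 mol
n(J) = 60.00 / 51.50 = 1.165 mol
n/ν for R = 0.4937/1 = 0.4937
n/ν for J = 1.165/2 = 0.5825
Smallest n/ν is R → limiting reagent.
n(L) = (1/1) × 0.4937 = 0.4937 mol
mass = 0.4937 × 335.60 = 165.7 g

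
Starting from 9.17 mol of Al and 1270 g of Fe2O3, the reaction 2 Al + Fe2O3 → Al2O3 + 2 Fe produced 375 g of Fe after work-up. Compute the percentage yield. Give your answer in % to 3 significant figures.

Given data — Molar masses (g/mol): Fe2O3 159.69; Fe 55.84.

n(Al) = 9.170 mol
n(Fe2O3) = 1270 / 159.69 = 7.953 mol
n/ν → Al: 4.585, Fe2O3: 7.953; Al is limiting.
theoretical n(Fe) = (2/2) × 9.170 = 9.170 mol → 512.1 g
% yield = 375 / 512.1 × 100 = 73.23 %

73.2 %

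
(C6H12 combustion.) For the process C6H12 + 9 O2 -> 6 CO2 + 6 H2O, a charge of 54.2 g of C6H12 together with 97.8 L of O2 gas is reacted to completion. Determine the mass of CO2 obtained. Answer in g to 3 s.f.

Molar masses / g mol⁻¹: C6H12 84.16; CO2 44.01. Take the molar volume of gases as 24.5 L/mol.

117 g

n(C6H12) = 54.20 / 84.16 = 0.6440 mol
n(O2) = 97.80 / 24.5 = 3.992 mol
n/ν for C6H12 = 0.6440/1 = 0.6440
n/ν for O2 = 3.992/9 = 0.4436
Smallest n/ν is O2 → limiting reagent.
n(CO2) = (6/9) × 3.992 = 2.661 mol
mass = 2.661 × 44.01 = 117.1 g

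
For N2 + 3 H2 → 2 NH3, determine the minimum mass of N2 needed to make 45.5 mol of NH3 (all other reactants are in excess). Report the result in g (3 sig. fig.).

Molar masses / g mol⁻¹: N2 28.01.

n(NH3) = 45.50 mol
n(N2) = (1/2) × 45.50 = 22.75 mol
mass = 22.75 × 28.01 = 637.2 g

637 g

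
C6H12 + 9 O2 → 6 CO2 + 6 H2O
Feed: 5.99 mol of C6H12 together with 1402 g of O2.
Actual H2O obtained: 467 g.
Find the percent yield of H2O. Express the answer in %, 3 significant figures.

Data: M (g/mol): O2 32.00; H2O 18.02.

88.7 %

n(C6H12) = 5.990 mol
n(O2) = 1402 / 32.00 = 43.81 mol
n/ν for C6H12 = 5.990/1 = 5.990
n/ν for O2 = 43.81/9 = 4.868
Smallest n/ν is O2 → limiting reagent.
theoretical n(H2O) = (6/9) × 43.81 = 29.21 mol → 526.4 g
% yield = 467 / 526.4 × 100 = 88.72 %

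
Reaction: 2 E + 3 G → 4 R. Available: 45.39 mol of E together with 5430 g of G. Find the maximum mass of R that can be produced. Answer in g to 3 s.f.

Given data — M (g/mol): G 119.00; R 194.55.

n(E) = 45.39 mol
n(G) = 5430 / 119.00 = 45.63 mol
n/ν for E = 45.39/2 = 22.70
n/ν for G = 45.63/3 = 15.21
Smallest n/ν is G → limiting reagent.
n(R) = (4/3) × 45.63 = 60.84 mol
mass = 60.84 × 194.55 = 11840 g

11800 g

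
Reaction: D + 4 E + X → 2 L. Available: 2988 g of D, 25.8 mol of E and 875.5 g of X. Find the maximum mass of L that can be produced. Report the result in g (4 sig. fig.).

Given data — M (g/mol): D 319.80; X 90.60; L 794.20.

n(D) = 2988 / 319.80 = 9.343 mol
n(E) = 25.80 mol
n(X) = 875.5 / 90.60 = 9.663 mol
n/ν for D = 9.343/1 = 9.343
n/ν for E = 25.80/4 = 6.450
n/ν for X = 9.663/1 = 9.663
Smallest n/ν is E → limiting reagent.
n(L) = (2/4) × 25.80 = 12.90 mol
mass = 12.90 × 794.20 = 10250 g

10250 g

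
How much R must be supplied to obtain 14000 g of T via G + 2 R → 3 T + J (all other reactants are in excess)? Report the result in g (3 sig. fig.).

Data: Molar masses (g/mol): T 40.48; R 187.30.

n(T) = 14000 / 40.48 = 345.8 mol
n(R) = (2/3) × 345.8 = 230.5 mol
mass = 230.5 × 187.30 = 43170 g

43200 g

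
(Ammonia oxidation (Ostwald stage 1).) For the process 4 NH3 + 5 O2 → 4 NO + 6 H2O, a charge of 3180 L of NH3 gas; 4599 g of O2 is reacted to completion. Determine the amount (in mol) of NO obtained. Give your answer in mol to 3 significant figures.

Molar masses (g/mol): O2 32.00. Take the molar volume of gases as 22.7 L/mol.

115 mol

n(NH3) = 3180 / 22.7 = 140.1 mol
n(O2) = 4599 / 32.00 = 143.7 mol
n/ν for NH3 = 140.1/4 = 35.03
n/ν for O2 = 143.7/5 = 28.74
Smallest n/ν is O2 → limiting reagent.
n(NO) = (4/5) × 143.7 = 115.0 mol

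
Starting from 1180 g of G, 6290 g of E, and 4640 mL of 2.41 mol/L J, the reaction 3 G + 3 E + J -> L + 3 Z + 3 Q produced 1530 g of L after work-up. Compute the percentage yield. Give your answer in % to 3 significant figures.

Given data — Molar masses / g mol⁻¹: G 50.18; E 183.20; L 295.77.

n(G) = 1180 / 50.18 = 23.52 mol
n(E) = 6290 / 183.20 = 34.33 mol
n(J) = 2.41 × 4640/1000 = 11.18 mol
n/ν for G = 23.52/3 = 7.840
n/ν for E = 34.33/3 = 11.44
n/ν for J = 11.18/1 = 11.18
Smallest n/ν is G → limiting reagent.
theoretical n(L) = (1/3) × 23.52 = 7.840 mol → 2319 g
% yield = 1530 / 2319 × 100 = 65.98 %

66.0 %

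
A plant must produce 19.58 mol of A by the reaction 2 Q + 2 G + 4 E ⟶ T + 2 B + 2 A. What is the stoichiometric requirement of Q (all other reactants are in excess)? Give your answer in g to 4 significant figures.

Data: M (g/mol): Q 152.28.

n(A) = 19.58 mol
n(Q) = (2/2) × 19.58 = 19.58 mol
mass = 19.58 × 152.28 = 2982 g

2982 g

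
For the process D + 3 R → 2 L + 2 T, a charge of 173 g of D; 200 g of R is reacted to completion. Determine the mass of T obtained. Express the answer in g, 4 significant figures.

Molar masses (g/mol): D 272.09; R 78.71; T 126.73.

161.2 g

n(D) = 173.0 / 272.09 = 0.6358 mol
n(R) = 200.0 / 78.71 = 2.541 mol
n/ν for D = 0.6358/1 = 0.6358
n/ν for R = 2.541/3 = 0.8470
Smallest n/ν is D → limiting reagent.
n(T) = (2/1) × 0.6358 = 1.272 mol
mass = 1.272 × 126.73 = 161.2 g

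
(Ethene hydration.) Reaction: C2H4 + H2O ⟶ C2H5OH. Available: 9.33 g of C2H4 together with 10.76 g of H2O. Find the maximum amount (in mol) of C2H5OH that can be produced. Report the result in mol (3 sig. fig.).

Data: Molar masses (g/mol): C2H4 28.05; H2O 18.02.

n(C2H4) = 9.330 / 28.05 = 0.3326 mol
n(H2O) = 10.76 / 18.02 = 0.5971 mol
n/ν for C2H4 = 0.3326/1 = 0.3326
n/ν for H2O = 0.5971/1 = 0.5971
Smallest n/ν is C2H4 → limiting reagent.
n(C2H5OH) = (1/1) × 0.3326 = 0.3326 mol

0.333 mol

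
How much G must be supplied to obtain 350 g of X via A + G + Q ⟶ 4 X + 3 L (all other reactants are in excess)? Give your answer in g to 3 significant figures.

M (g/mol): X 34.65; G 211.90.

535 g

n(X) = 350 / 34.65 = 10.10 mol
n(G) = (1/4) × 10.10 = 2.525 mol
mass = 2.525 × 211.90 = 535.0 g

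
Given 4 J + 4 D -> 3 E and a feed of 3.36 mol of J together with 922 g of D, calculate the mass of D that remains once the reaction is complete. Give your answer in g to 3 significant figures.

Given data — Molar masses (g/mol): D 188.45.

n(J) = 3.360 mol
n(D) = 922.0 / 188.45 = 4.893 mol
n/ν → J: 0.8400, D: 1.223; J is limiting.
D consumed = (4/4) × 3.360 = 3.360 mol
D remaining = 4.893 − 3.360 = 1.533 mol
mass = 1.533 × 188.45 = 288.9 g

289 g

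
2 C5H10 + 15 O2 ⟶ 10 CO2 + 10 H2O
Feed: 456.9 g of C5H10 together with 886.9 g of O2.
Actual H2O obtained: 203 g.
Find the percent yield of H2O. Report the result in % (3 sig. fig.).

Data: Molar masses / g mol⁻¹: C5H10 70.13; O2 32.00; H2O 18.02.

61.0 %

n(C5H10) = 456.9 / 70.13 = 6.515 mol
n(O2) = 886.9 / 32.00 = 27.72 mol
n/ν for C5H10 = 6.515/2 = 3.258
n/ν for O2 = 27.72/15 = 1.848
Smallest n/ν is O2 → limiting reagent.
theoretical n(H2O) = (10/15) × 27.72 = 18.48 mol → 333.0 g
% yield = 203 / 333.0 × 100 = 60.96 %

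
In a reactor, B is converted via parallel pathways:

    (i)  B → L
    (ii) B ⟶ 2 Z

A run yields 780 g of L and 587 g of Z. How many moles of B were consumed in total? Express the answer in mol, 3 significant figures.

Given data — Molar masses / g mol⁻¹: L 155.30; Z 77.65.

8.80 mol

n(L) = 780 / 155.30 = 5.023 mol
n(Z) = 587 / 77.65 = 7.560 mol
n(B) via (i) = (1/1)×5.023 = 5.023 mol
n(B) via (ii) = (1/2)×7.560 = 3.780 mol
total n(B) = 5.023 + 3.780 = 8.803 mol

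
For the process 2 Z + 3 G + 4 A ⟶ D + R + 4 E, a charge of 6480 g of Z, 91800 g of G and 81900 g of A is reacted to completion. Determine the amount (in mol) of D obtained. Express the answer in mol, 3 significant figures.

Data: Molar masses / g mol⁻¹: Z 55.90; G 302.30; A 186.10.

n(Z) = 6480 / 55.90 = 115.9 mol
n(G) = 91800 / 302.30 = 303.7 mol
n(A) = 81900 / 186.10 = 440.1 mol
n/ν for Z = 115.9/2 = 57.95
n/ν for G = 303.7/3 = 101.2
n/ν for A = 440.1/4 = 110.0
Smallest n/ν is Z → limiting reagent.
n(D) = (1/2) × 115.9 = 57.95 mol

58.0 mol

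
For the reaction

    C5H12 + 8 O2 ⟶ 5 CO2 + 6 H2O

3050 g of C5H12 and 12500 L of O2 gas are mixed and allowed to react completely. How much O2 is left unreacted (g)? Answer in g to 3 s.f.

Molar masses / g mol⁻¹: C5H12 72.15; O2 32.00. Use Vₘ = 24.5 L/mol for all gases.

5500 g

n(C5H12) = 3050 / 72.15 = 42.27 mol
n(O2) = 12500 / 24.5 = 510.2 mol
n/ν → C5H12: 42.27, O2: 63.78; C5H12 is limiting.
O2 consumed = (8/1) × 42.27 = 338.2 mol
O2 remaining = 510.2 − 338.2 = 172.0 mol
mass = 172.0 × 32.00 = 5504 g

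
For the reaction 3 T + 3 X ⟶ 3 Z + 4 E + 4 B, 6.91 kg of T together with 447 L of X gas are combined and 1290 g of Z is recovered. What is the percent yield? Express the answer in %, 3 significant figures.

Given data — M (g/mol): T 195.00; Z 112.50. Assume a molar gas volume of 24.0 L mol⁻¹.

61.6 %

n(T) = 6.910×1000 / 195.00 = 35.44 mol
n(X) = 447.0 / 24.0 = 18.63 mol
n/ν for T = 35.44/3 = 11.81
n/ν for X = 18.63/3 = 6.210
Smallest n/ν is X → limiting reagent.
theoretical n(Z) = (3/3) × 18.63 = 18.63 mol → 2096 g
% yield = 1290 / 2096 × 100 = 61.55 %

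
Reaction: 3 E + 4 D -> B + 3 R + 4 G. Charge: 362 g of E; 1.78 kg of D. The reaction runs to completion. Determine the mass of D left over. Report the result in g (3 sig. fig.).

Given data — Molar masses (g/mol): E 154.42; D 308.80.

n(E) = 362.0 / 154.42 = 2.344 mol
n(D) = 1.780×1000 / 308.80 = 5.764 mol
n/ν for E = 2.344/3 = 0.7813
n/ν for D = 5.764/4 = 1.441
Smallest n/ν is E → limiting reagent.
D consumed = (4/3) × 2.344 = 3.125 mol
D remaining = 5.764 − 3.125 = 2.639 mol
mass = 2.639 × 308.80 = 814.9 g

815 g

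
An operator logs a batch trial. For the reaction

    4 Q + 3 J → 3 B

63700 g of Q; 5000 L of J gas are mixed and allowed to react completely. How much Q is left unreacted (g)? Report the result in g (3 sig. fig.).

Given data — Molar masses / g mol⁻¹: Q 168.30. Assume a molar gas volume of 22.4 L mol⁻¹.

13600 g

n(Q) = 63700 / 168.30 = 378.5 mol
n(J) = 5000 / 22.4 = 223.2 mol
n/ν → Q: 94.63, J: 74.40; J is limiting.
Q consumed = (4/3) × 223.2 = 297.6 mol
Q remaining = 378.5 − 297.6 = 80.90 mol
mass = 80.90 × 168.30 = 13620 g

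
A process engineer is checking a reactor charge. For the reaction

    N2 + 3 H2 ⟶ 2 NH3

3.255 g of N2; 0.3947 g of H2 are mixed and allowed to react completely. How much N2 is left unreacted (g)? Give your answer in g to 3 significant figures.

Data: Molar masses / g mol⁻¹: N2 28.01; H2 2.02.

n(N2) = 3.255 / 28.01 = 0.1162 mol
n(H2) = 0.3947 / 2.02 = 0.1954 mol
n/ν for N2 = 0.1162/1 = 0.1162
n/ν for H2 = 0.1954/3 = 0.06513
Smallest n/ν is H2 → limiting reagent.
N2 consumed = (1/3) × 0.1954 = 0.06513 mol
N2 remaining = 0.1162 − 0.06513 = 0.05107 mol
mass = 0.05107 × 28.01 = 1.430 g

1.43 g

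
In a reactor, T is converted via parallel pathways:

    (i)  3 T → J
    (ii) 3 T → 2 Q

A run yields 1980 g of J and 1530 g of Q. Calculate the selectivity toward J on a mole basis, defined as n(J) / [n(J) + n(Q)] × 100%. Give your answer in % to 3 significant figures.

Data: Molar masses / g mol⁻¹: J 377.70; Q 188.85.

39.3 %

n(J) = 1980 / 377.70 = 5.242 mol
n(Q) = 1530 / 188.85 = 8.102 mol
selectivity = 5.242/(5.242+8.102) × 100 = 39.28 %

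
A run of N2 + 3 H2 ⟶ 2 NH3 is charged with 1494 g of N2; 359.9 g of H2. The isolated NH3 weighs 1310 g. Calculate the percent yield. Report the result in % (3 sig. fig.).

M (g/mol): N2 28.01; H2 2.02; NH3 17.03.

n(N2) = 1494 / 28.01 = 53.34 mol
n(H2) = 359.9 / 2.02 = 178.2 mol
n/ν for N2 = 53.34/1 = 53.34
n/ν for H2 = 178.2/3 = 59.40
Smallest n/ν is N2 → limiting reagent.
theoretical n(NH3) = (2/1) × 53.34 = 106.7 mol → 1817 g
% yield = 1310 / 1817 × 100 = 72.10 %

72.1 %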